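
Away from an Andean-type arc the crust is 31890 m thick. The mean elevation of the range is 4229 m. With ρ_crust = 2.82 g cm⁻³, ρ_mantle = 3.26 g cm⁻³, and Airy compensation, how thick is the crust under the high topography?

Root depth r = h ρ_c / (ρ_m − ρ_c) = 4229 m × 2.82 / 0.44 = 27100 m.
Total thickness = T + h + r = 31890 m + 4229 m + 27100 m = 63200 m.

63200 m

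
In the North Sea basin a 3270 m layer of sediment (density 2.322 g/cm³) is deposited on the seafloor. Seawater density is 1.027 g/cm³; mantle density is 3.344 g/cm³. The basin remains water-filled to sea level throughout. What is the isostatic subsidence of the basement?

Submarine loading: the sediment displaces seawater, and the subsidence is in turn flooded, so s (ρ_m − ρ_w) = t (ρ_sed − ρ_w).
s = 3270 m × (2.322 − 1.027) / (3.344 − 1.027) = 1830 m.

1830 m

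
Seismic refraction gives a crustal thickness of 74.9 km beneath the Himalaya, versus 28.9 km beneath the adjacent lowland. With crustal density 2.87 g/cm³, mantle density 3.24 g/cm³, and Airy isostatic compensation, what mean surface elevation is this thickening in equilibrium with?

5.25 km

Excess crust Δ = 74.9 km − 28.9 km = 46 km, split between elevation h and root r with h + r = Δ.
Airy balance ρ_c h = (ρ_m − ρ_c) r gives r = h ρ_c/(ρ_m − ρ_c), so h (1 + ρ_c/(ρ_m − ρ_c)) = Δ, i.e. h = Δ (ρ_m − ρ_c)/ρ_m.
h = 46 km × 0.37/3.24 = 5.25 km.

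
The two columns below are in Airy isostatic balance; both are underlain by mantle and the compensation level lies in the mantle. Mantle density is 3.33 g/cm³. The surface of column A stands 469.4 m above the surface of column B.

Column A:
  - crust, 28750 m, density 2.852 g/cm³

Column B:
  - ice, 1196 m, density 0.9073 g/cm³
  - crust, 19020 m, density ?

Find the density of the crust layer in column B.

Take the compensation level at the base of the deeper column (depth z_c below the surface of column A) and equate Σ ρ_i t_i down to z_c; mantle fills any gap and the z_c terms cancel.
Column A: 28750×2.852 + (z_c − 28750)×3.33
Column B: 469.4×0 + 1196×0.9073 + 19020×ρ + (z_c − 469.4 − 20216)×3.33
The z_c×3.33 term appears on both sides and cancels. Collect the known terms of each column as K = Σ(ρt)_known − 3.33 × (depth of known layers): K_A = 81995 − 3.33×28750 = −13742.5; K_B = 1085.1308 − 3.33×(469.4 + 20216) = −67797.2512.
Balance: K_A = K_B + 19020×ρ, so ρ = (K_A − K_B)/19020 = 54054.8/19020 = 2.84 g/cm³.

2.84 g/cm³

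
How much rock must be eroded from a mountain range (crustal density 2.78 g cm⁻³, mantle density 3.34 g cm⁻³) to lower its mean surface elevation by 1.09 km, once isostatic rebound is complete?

Net drop Δ = e − u = e − e ρ_c/ρ_m = e (ρ_m − ρ_c)/ρ_m.
e = Δ ρ_m/(ρ_m − ρ_c) = 1.09 km × 3.34/0.56 = 6.5 km.

6.5 km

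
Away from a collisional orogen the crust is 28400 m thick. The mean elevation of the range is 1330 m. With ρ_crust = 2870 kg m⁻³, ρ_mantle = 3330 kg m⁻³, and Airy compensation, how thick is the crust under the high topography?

38000 m

Root depth r = h ρ_c / (ρ_m − ρ_c) = 1330 m × 2870 / 460 = 8298 m.
Total thickness = T + h + r = 28400 m + 1330 m + 8298 m = 38000 m.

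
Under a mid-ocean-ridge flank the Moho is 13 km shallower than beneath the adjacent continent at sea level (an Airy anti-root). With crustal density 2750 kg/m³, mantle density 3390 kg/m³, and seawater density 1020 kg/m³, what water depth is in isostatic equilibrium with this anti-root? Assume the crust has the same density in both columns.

Replacing a thickness d of crust by seawater at the top must be balanced by replacing crust with mantle at the base: d (ρ_c − ρ_w) = a (ρ_m − ρ_c).
d = a (ρ_m − ρ_c)/(ρ_c − ρ_w) = 13 km × 640/1730 = 4.81 km.

4.81 km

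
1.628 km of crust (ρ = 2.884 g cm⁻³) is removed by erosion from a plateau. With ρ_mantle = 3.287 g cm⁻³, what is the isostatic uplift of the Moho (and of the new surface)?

1.43 km

Unloading: uplift u = e ρ_c/ρ_m = 1.628 km × 2.884/3.287 = 1.43 km.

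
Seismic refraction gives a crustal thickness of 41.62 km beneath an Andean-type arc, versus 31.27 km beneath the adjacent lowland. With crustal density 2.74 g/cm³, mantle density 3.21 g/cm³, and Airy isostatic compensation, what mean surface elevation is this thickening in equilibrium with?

1.52 km

Excess crust Δ = 41.62 km − 31.27 km = 10.35 km, split between elevation h and root r with h + r = Δ.
Airy balance ρ_c h = (ρ_m − ρ_c) r gives r = h ρ_c/(ρ_m − ρ_c), so h (1 + ρ_c/(ρ_m − ρ_c)) = Δ, i.e. h = Δ (ρ_m − ρ_c)/ρ_m.
h = 10.35 km × 0.47/3.21 = 1.52 km.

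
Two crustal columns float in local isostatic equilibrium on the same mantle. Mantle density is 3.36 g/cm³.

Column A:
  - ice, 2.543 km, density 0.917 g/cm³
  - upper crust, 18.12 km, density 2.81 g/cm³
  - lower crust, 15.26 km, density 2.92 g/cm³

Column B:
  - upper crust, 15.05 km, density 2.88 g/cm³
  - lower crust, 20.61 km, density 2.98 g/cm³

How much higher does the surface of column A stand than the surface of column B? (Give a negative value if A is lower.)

2.33 km

For any compensation level in the mantle, the mantle terms cancel and isostasy reduces to e = (Σt_A − Σt_B) − (Σ(ρt)_A − Σ(ρt)_B) / ρ_m.
Σt_A = 35.923 km; Σt_B = 35.66 km; Σ(ρt)_A = 97.808331; Σ(ρt)_B = 104.7618 (in km·g/cm³).
e = (35.923 − 35.66) − (97.808331 − 104.7618) / 3.36 = 2.33 km.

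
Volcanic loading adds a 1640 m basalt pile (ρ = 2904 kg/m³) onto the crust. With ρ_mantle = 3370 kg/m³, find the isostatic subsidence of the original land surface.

Subaerial loading: s = t ρ_load / ρ_m.
s = 1640 m × 2904/3370 = 1410 m.

1410 m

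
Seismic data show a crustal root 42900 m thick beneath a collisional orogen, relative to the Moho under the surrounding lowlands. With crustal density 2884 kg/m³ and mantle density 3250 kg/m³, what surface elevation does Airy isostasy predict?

5440 m

Balancing pressure at the compensation depth: ρ_c h = (ρ_m − ρ_c) r.
h = r (ρ_m − ρ_c) / ρ_c = 42900 m × (3250 − 2884) / 2884 = 5440 m.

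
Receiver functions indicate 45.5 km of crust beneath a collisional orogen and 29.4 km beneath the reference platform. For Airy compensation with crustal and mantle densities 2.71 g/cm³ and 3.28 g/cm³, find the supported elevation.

Excess crust Δ = 45.5 km − 29.4 km = 16.1 km, split between elevation h and root r with h + r = Δ.
Airy balance ρ_c h = (ρ_m − ρ_c) r gives r = h ρ_c/(ρ_m − ρ_c), so h (1 + ρ_c/(ρ_m − ρ_c)) = Δ, i.e. h = Δ (ρ_m − ρ_c)/ρ_m.
h = 16.1 km × 0.57/3.28 = 2.8 km.

2.8 km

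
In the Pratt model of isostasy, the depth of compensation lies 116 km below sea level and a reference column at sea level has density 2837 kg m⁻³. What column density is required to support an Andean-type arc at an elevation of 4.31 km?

Pratt balance: ρ_ref D = ρ (D + h).
ρ = ρ_ref D/(D + h) = 2837 × 116 km/(116 km + 4.31 km) = 2740 kg m⁻³.

2740 kg m⁻³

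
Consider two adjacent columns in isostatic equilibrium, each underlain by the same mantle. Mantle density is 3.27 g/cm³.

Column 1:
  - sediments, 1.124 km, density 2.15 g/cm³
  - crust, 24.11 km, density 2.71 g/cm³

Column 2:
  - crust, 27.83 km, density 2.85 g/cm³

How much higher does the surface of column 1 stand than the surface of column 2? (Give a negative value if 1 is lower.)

For any compensation level in the mantle, the mantle terms cancel and isostasy reduces to e = (Σt_1 − Σt_2) − (Σ(ρt)_1 − Σ(ρt)_2) / ρ_m.
Σt_1 = 25.234 km; Σt_2 = 27.83 km; Σ(ρt)_1 = 67.7547; Σ(ρt)_2 = 79.3155 (in km·g/cm³).
e = (25.234 − 27.83) − (67.7547 − 79.3155) / 3.27 = 0.939 km.

0.939 km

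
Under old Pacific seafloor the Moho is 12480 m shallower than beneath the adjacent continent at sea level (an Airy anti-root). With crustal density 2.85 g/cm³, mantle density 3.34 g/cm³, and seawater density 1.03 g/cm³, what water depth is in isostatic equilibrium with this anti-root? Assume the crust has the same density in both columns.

Replacing a thickness d of crust by seawater at the top must be balanced by replacing crust with mantle at the base: d (ρ_c − ρ_w) = a (ρ_m − ρ_c).
d = a (ρ_m − ρ_c)/(ρ_c − ρ_w) = 12480 m × 0.49/1.82 = 3360 m.

3360 m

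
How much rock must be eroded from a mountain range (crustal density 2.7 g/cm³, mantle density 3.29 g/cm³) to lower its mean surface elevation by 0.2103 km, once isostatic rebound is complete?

Net drop Δ = e − u = e − e ρ_c/ρ_m = e (ρ_m − ρ_c)/ρ_m.
e = Δ ρ_m/(ρ_m − ρ_c) = 0.2103 km × 3.29/0.59 = 1.17 km.

1.17 km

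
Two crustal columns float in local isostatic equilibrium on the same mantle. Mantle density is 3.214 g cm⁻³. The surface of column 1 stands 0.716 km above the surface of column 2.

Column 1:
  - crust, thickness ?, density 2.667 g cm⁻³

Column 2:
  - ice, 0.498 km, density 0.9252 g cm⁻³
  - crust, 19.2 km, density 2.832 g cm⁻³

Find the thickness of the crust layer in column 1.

Take the compensation level at the base of the deeper column (depth z_c below the surface of column 1) and equate Σ ρ_i t_i down to z_c; mantle fills any gap and the z_c terms cancel.
Column 1: x×2.667 + (z_c − 0 − x)×3.214
Column 2: 0.716×0 + 0.498×0.9252 + 19.2×2.832 + (z_c − 0.716 − 19.698)×3.214
The z_c×3.214 term appears on both sides and cancels. Collect the known terms of each column as K = Σ(ρt)_known − 3.214 × (depth of known layers): K_1 = 0 − 3.214×0 = 0; K_2 = 54.8351496 − 3.214×(0.716 + 19.698) = −10.7754464.
Balance: K_1 − x×(3.214 − 2.667) = K_2, so x = (K_1 − K_2)/(3.214 − 2.667) = 10.7754/0.547 = 19.7 km.

19.7 km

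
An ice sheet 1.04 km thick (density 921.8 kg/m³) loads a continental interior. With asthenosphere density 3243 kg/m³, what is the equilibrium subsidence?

0.296 km

Equating mass per unit area of the two columns: the ice load ρ_ice t is balanced by mantle displaced below, ρ_m s.
s = t ρ_ice / ρ_m = 1.04 km × 921.8/3243 = 0.296 km.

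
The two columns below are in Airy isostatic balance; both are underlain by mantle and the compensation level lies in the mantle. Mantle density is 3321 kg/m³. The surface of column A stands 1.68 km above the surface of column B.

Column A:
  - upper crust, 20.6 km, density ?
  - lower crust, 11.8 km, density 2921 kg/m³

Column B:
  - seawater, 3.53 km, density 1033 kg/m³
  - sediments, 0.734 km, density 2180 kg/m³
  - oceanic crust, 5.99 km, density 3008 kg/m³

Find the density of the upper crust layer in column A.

2760 kg/m³

Take the compensation level at the base of the deeper column (depth z_c below the surface of column A) and equate Σ ρ_i t_i down to z_c; mantle fills any gap and the z_c terms cancel.
Column A: 20.6×ρ + 11.8×2921 + (z_c − 32.4)×3321
Column B: 1.68×0 + 3.53×1033 + 0.734×2180 + 5.99×3008 + (z_c − 1.68 − 10.254)×3321
The z_c×3321 term appears on both sides and cancels. Collect the known terms of each column as K = Σ(ρt)_known − 3321 × (depth of known layers): K_A = 34467.8 − 3321×32.4 = −73132.6; K_B = 23264.53 − 3321×(1.68 + 10.254) = −16368.284.
Balance: K_A + 20.6×ρ = K_B, so ρ = (K_B − K_A)/20.6 = 56764.3/20.6 = 2760 kg/m³.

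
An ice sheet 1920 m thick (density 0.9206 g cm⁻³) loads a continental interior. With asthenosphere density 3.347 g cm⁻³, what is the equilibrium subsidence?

By Archimedes' principle applied to the lithosphere: the ice load ρ_ice t is balanced by mantle displaced below, ρ_m s.
s = t ρ_ice / ρ_m = 1920 m × 0.9206/3.347 = 528 m.

528 m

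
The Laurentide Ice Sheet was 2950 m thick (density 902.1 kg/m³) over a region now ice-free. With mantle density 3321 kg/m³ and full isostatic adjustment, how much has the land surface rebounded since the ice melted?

Removing the load lets mantle flow back in; uplift u satisfies ρ_ice t = ρ_m u.
u = t ρ_ice/ρ_m = 2950 m × 902.1/3321 = 801 m.

801 m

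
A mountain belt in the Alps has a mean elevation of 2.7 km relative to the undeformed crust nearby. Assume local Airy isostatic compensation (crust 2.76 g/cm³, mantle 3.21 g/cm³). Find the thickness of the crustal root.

16.6 km

By Archimedes' principle applied to the lithosphere: the weight of the topography is balanced by the buoyancy of the root, ρ_c h = (ρ_m − ρ_c) r.
r = h · ρ_c / (ρ_m − ρ_c) = 2.7 km × 2.76 / (3.21 − 2.76) = 16.6 km.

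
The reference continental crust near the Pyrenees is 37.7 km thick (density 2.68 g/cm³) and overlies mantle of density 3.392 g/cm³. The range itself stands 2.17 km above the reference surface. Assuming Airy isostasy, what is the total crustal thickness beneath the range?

Root depth r = h ρ_c / (ρ_m − ρ_c) = 2.17 km × 2.68 / 0.712 = 8.168 km.
Total thickness = T + h + r = 37.7 km + 2.17 km + 8.168 km = 48 km.

48 km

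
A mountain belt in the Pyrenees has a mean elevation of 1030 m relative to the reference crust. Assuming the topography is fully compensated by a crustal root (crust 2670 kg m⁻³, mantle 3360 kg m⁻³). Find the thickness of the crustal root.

Balancing pressure at the compensation depth: the weight of the topography is balanced by the buoyancy of the root, ρ_c h = (ρ_m − ρ_c) r.
r = h · ρ_c / (ρ_m − ρ_c) = 1030 m × 2670 / (3360 − 2670) = 3990 m.

3990 m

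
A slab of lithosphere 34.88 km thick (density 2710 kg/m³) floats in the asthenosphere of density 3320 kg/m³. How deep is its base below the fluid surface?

28.5 km

Draft d = t ρ_obj/ρ_fluid = 34.88 km × 2710/3320 = 28.5 km.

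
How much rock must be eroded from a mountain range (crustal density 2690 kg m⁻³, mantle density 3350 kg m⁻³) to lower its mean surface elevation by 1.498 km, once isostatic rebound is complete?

7.6 km

Net drop Δ = e − u = e − e ρ_c/ρ_m = e (ρ_m − ρ_c)/ρ_m.
e = Δ ρ_m/(ρ_m − ρ_c) = 1.498 km × 3350/660 = 7.6 km.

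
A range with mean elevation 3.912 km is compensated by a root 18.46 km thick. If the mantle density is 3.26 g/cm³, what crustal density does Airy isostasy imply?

2.69 g/cm³

ρ_c h = (ρ_m − ρ_c) r → ρ_c (h + r) = ρ_m r → ρ_c = ρ_m r / (h + r).
ρ_c = 3.26 × 18.46 km / (3.912 km + 18.46 km) = 2.69 g/cm³.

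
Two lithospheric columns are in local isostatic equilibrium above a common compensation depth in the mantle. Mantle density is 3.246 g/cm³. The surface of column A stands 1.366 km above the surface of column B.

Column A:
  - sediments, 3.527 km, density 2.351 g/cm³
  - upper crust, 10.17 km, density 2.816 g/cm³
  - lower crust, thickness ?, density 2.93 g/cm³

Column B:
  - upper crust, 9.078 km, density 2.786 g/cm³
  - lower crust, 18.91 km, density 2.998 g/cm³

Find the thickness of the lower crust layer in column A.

18.3 km

Take the compensation level at the base of the deeper column (depth z_c below the surface of column A) and equate Σ ρ_i t_i down to z_c; mantle fills any gap and the z_c terms cancel.
Column A: 3.527×2.351 + 10.17×2.816 + x×2.93 + (z_c − 13.697 − x)×3.246
Column B: 1.366×0 + 9.078×2.786 + 18.91×2.998 + (z_c − 1.366 − 27.988)×3.246
The z_c×3.246 term appears on both sides and cancels. Collect the known terms of each column as K = Σ(ρt)_known − 3.246 × (depth of known layers): K_A = 36.930697 − 3.246×13.697 = −7.529765; K_B = 81.983488 − 3.246×(1.366 + 27.988) = −13.299596.
Balance: K_A − x×(3.246 − 2.93) = K_B, so x = (K_A − K_B)/(3.246 − 2.93) = 5.76983/0.316 = 18.3 km.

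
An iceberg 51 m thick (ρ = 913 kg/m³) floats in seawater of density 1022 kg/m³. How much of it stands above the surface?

Floating equilibrium: submerged depth d = t ρ_obj/ρ_fluid = 51 m × 913/1022 = 45.56 m.
Freeboard = t − d = 51 m − 45.56 m = 5.44 m.

5.44 m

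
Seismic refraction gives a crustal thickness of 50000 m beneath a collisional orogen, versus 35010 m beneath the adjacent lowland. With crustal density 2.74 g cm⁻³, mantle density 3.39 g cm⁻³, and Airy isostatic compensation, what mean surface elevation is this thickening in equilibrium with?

Excess crust Δ = 50000 m − 35010 m = 14990 m, split between elevation h and root r with h + r = Δ.
Airy balance ρ_c h = (ρ_m − ρ_c) r gives r = h ρ_c/(ρ_m − ρ_c), so h (1 + ρ_c/(ρ_m − ρ_c)) = Δ, i.e. h = Δ (ρ_m − ρ_c)/ρ_m.
h = 14990 m × 0.65/3.39 = 2870 m.

2870 m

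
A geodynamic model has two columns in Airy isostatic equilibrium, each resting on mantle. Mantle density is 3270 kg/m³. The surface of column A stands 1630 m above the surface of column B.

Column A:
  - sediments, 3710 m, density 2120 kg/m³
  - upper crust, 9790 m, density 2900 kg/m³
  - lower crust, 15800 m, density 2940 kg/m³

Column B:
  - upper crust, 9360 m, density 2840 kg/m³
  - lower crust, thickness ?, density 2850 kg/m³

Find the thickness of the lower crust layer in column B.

Take the compensation level at the base of the deeper column (depth z_c below the surface of column A) and equate Σ ρ_i t_i down to z_c; mantle fills any gap and the z_c terms cancel.
Column A: 3710×2120 + 9790×2900 + 15800×2940 + (z_c − 29300)×3270
Column B: 1630×0 + 9360×2840 + x×2850 + (z_c − 1630 − 9360 − x)×3270
The z_c×3270 term appears on both sides and cancels. Collect the known terms of each column as K = Σ(ρt)_known − 3270 × (depth of known layers): K_A = 82708200 − 3270×29300 = −13102800; K_B = 26582400 − 3270×(1630 + 9360) = −9354900.
Balance: K_A = K_B − x×(3270 − 2850), so x = (K_B − K_A)/(3270 − 2850) = 3747900/420 = 8920 m.

8920 m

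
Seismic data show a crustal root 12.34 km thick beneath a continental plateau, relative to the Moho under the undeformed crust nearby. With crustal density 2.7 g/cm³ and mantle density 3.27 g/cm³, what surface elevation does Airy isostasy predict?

Balancing pressure at the compensation depth: ρ_c h = (ρ_m − ρ_c) r.
h = r (ρ_m − ρ_c) / ρ_c = 12.34 km × (3.27 − 2.7) / 2.7 = 2.61 km.

2.61 km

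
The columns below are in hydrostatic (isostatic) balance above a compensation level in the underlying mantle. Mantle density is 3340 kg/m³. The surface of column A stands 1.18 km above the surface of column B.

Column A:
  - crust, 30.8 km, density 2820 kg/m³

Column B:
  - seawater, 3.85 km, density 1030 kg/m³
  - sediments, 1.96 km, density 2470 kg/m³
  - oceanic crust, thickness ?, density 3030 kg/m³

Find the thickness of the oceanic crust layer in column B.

Take the compensation level at the base of the deeper column (depth z_c below the surface of column A) and equate Σ ρ_i t_i down to z_c; mantle fills any gap and the z_c terms cancel.
Column A: 30.8×2820 + (z_c − 30.8)×3340
Column B: 1.18×0 + 3.85×1030 + 1.96×2470 + x×3030 + (z_c − 1.18 − 5.81 − x)×3340
The z_c×3340 term appears on both sides and cancels. Collect the known terms of each column as K = Σ(ρt)_known − 3340 × (depth of known layers): K_A = 86856 − 3340×30.8 = −16016; K_B = 8806.7 − 3340×(1.18 + 5.81) = −14539.9.
Balance: K_A = K_B − x×(3340 − 3030), so x = (K_B − K_A)/(3340 − 3030) = 1476.1/310 = 4.76 km.

4.76 km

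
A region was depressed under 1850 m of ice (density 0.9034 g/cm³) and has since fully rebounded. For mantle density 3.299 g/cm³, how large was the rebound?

507 m

Removing the load lets mantle flow back in; uplift u satisfies ρ_ice t = ρ_m u.
u = t ρ_ice/ρ_m = 1850 m × 0.9034/3.299 = 507 m.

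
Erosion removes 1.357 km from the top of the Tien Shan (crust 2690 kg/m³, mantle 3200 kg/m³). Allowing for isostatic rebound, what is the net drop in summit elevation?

Rebound u = e ρ_c/ρ_m = 1.357 km × 2690/3200 = 1.141 km.
Net surface drop = e − u = 1.357 km − 1.141 km = e (ρ_m − ρ_c)/ρ_m = 0.216 km.

0.216 km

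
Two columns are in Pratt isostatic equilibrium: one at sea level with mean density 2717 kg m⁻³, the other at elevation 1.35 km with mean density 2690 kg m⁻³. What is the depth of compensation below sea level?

ρ_ref D = ρ (D + h) → D (ρ_ref − ρ) = ρ h.
D = ρ h/(ρ_ref − ρ) = 2690 × 1.35 km/(2717 − 2690) = 134 km.

134 km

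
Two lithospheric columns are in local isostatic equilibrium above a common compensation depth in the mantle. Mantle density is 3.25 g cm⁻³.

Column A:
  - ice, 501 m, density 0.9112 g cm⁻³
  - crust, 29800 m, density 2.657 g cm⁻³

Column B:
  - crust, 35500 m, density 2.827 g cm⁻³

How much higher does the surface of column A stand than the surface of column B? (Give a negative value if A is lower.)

1180 m

For any compensation level in the mantle, the mantle terms cancel and isostasy reduces to e = (Σt_A − Σt_B) − (Σ(ρt)_A − Σ(ρt)_B) / ρ_m.
Σt_A = 30301 m; Σt_B = 35500 m; Σ(ρt)_A = 79635.1112; Σ(ρt)_B = 100358.5 (in m·g cm⁻³).
e = (30301 − 35500) − (79635.1112 − 100358.5) / 3.25 = 1180 m.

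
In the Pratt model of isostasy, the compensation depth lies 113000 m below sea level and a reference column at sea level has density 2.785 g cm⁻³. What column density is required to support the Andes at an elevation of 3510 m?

2.7 g cm⁻³

Pratt balance: ρ_ref D = ρ (D + h).
ρ = ρ_ref D/(D + h) = 2.785 × 113000 m/(113000 m + 3510 m) = 2.7 g cm⁻³.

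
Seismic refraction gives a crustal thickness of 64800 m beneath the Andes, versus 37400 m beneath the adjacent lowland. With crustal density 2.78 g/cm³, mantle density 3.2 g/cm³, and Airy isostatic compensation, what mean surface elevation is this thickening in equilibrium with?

Excess crust Δ = 64800 m − 37400 m = 27400 m, split between elevation h and root r with h + r = Δ.
Airy balance ρ_c h = (ρ_m − ρ_c) r gives r = h ρ_c/(ρ_m − ρ_c), so h (1 + ρ_c/(ρ_m − ρ_c)) = Δ, i.e. h = Δ (ρ_m − ρ_c)/ρ_m.
h = 27400 m × 0.42/3.2 = 3600 m.

3600 m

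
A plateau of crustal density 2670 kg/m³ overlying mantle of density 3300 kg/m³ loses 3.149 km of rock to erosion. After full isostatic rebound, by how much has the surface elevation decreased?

Rebound u = e ρ_c/ρ_m = 3.149 km × 2670/3300 = 2.548 km.
Net surface drop = e − u = 3.149 km − 2.548 km = e (ρ_m − ρ_c)/ρ_m = 0.601 km.

0.601 km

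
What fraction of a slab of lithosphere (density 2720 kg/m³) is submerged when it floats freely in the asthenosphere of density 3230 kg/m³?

0.842

Submerged fraction = ρ_obj/ρ_fluid = 2720/3230 = 0.842.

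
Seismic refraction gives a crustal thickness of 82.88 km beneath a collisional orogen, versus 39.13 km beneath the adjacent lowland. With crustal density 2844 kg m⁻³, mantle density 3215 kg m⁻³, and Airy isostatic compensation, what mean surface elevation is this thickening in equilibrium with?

5.05 km

Excess crust Δ = 82.88 km − 39.13 km = 43.75 km, split between elevation h and root r with h + r = Δ.
Airy balance ρ_c h = (ρ_m − ρ_c) r gives r = h ρ_c/(ρ_m − ρ_c), so h (1 + ρ_c/(ρ_m − ρ_c)) = Δ, i.e. h = Δ (ρ_m − ρ_c)/ρ_m.
h = 43.75 km × 371/3215 = 5.05 km.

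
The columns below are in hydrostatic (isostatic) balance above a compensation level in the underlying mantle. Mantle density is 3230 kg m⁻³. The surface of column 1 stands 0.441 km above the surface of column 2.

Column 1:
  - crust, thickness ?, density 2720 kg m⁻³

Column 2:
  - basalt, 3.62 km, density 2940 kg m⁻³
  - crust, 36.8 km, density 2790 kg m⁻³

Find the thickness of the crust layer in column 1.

36.6 km

Take the compensation level at the base of the deeper column (depth z_c below the surface of column 1) and equate Σ ρ_i t_i down to z_c; mantle fills any gap and the z_c terms cancel.
Column 1: x×2720 + (z_c − 0 − x)×3230
Column 2: 0.441×0 + 3.62×2940 + 36.8×2790 + (z_c − 0.441 − 40.42)×3230
The z_c×3230 term appears on both sides and cancels. Collect the known terms of each column as K = Σ(ρt)_known − 3230 × (depth of known layers): K_1 = 0 − 3230×0 = 0; K_2 = 113314.8 − 3230×(0.441 + 40.42) = −18666.23.
Balance: K_1 − x×(3230 − 2720) = K_2, so x = (K_1 − K_2)/(3230 − 2720) = 18666.2/510 = 36.6 km.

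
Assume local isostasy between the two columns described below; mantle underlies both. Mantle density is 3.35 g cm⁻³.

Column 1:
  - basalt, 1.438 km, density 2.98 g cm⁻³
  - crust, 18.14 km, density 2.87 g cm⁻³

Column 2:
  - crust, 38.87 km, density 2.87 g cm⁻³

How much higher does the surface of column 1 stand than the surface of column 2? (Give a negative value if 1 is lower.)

−2.81 km

For any compensation level in the mantle, the mantle terms cancel and isostasy reduces to e = (Σt_1 − Σt_2) − (Σ(ρt)_1 − Σ(ρt)_2) / ρ_m.
Σt_1 = 19.578 km; Σt_2 = 38.87 km; Σ(ρt)_1 = 56.34704; Σ(ρt)_2 = 111.5569 (in km·g cm⁻³).
e = (19.578 − 38.87) − (56.34704 − 111.5569) / 3.35 = −2.81 km.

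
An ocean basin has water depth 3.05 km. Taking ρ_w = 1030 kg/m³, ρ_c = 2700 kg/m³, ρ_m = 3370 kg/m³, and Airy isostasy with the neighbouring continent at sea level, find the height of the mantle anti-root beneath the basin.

7.6 km

Isostatic balance requires: replacing crust with seawater at the top is compensated by replacing crust with mantle at the base: d (ρ_c − ρ_w) = a (ρ_m − ρ_c).
a = d (ρ_c − ρ_w)/(ρ_m − ρ_c) = 3.05 km × 1670/670 = 7.6 km.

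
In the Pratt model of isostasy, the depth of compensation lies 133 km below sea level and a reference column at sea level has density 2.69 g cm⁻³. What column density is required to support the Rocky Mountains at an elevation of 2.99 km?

2.63 g cm⁻³

Pratt balance: ρ_ref D = ρ (D + h).
ρ = ρ_ref D/(D + h) = 2.69 × 133 km/(133 km + 2.99 km) = 2.63 g cm⁻³.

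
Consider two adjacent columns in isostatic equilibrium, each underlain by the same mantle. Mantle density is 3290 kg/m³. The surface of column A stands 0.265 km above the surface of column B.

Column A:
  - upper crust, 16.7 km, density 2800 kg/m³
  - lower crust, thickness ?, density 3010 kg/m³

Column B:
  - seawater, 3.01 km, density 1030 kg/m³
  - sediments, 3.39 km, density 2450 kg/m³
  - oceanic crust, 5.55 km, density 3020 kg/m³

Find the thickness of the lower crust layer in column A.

13.7 km

Take the compensation level at the base of the deeper column (depth z_c below the surface of column A) and equate Σ ρ_i t_i down to z_c; mantle fills any gap and the z_c terms cancel.
Column A: 16.7×2800 + x×3010 + (z_c − 16.7 − x)×3290
Column B: 0.265×0 + 3.01×1030 + 3.39×2450 + 5.55×3020 + (z_c − 0.265 − 11.95)×3290
The z_c×3290 term appears on both sides and cancels. Collect the known terms of each column as K = Σ(ρt)_known − 3290 × (depth of known layers): K_A = 46760 − 3290×16.7 = −8183; K_B = 28166.8 − 3290×(0.265 + 11.95) = −12020.55.
Balance: K_A − x×(3290 − 3010) = K_B, so x = (K_A − K_B)/(3290 − 3010) = 3837.55/280 = 13.7 km.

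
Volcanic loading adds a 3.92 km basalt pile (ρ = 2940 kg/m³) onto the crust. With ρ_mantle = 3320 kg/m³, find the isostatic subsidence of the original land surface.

Subaerial loading: s = t ρ_load / ρ_m.
s = 3.92 km × 2940/3320 = 3.47 km.

3.47 km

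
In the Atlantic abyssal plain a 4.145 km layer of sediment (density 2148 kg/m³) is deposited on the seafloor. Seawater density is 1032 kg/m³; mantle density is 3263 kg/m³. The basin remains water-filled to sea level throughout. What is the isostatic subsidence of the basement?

Submarine loading: the sediment displaces seawater, and the subsidence is in turn flooded, so s (ρ_m − ρ_w) = t (ρ_sed − ρ_w).
s = 4.145 km × (2148 − 1032) / (3263 − 1032) = 2.07 km.

2.07 km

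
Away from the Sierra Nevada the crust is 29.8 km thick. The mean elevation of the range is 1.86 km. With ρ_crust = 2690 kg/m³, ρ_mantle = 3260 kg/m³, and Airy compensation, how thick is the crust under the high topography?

40.4 km

Root depth r = h ρ_c / (ρ_m − ρ_c) = 1.86 km × 2690 / 570 = 8.778 km.
Total thickness = T + h + r = 29.8 km + 1.86 km + 8.778 km = 40.4 km.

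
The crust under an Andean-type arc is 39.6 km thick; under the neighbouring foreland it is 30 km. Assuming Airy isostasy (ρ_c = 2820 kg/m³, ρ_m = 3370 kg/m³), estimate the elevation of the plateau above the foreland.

1.57 km

Excess crust Δ = 39.6 km − 30 km = 9.6 km, split between elevation h and root r with h + r = Δ.
Airy balance ρ_c h = (ρ_m − ρ_c) r gives r = h ρ_c/(ρ_m − ρ_c), so h (1 + ρ_c/(ρ_m − ρ_c)) = Δ, i.e. h = Δ (ρ_m − ρ_c)/ρ_m.
h = 9.6 km × 550/3370 = 1.57 km.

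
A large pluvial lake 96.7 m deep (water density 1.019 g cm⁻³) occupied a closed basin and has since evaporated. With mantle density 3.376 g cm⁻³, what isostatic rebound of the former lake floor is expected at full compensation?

29.2 m

u = d ρ_w/ρ_m = 96.7 m × 1.019/3.376 = 29.2 m.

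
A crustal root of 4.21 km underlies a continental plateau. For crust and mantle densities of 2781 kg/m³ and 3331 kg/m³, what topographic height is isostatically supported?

0.833 km

Equating mass per unit area of the two columns: ρ_c h = (ρ_m − ρ_c) r.
h = r (ρ_m − ρ_c) / ρ_c = 4.21 km × (3331 − 2781) / 2781 = 0.833 km.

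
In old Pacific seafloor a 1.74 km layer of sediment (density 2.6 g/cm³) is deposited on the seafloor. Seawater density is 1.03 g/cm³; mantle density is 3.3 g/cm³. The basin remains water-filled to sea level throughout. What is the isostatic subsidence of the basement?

Submarine loading: the sediment displaces seawater, and the subsidence is in turn flooded, so s (ρ_m − ρ_w) = t (ρ_sed − ρ_w).
s = 1.74 km × (2.6 − 1.03) / (3.3 − 1.03) = 1.2 km.

1.2 km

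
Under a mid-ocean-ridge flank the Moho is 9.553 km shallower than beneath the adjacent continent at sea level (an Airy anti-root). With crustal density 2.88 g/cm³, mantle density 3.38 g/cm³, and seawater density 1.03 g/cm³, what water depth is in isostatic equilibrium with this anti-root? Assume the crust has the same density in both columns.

2.58 km

Replacing a thickness d of crust by seawater at the top must be balanced by replacing crust with mantle at the base: d (ρ_c − ρ_w) = a (ρ_m − ρ_c).
d = a (ρ_m − ρ_c)/(ρ_c − ρ_w) = 9.553 km × 0.5/1.85 = 2.58 km.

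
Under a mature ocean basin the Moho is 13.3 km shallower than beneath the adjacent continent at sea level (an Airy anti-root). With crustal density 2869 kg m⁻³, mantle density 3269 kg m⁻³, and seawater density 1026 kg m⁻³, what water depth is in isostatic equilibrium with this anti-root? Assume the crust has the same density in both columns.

2.89 km

Replacing a thickness d of crust by seawater at the top must be balanced by replacing crust with mantle at the base: d (ρ_c − ρ_w) = a (ρ_m − ρ_c).
d = a (ρ_m − ρ_c)/(ρ_c − ρ_w) = 13.3 km × 400/1843 = 2.89 km.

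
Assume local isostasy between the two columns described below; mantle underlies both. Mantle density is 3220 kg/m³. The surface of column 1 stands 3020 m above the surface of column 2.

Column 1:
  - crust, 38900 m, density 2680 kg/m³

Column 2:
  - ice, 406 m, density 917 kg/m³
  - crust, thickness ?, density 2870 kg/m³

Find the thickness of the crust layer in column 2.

29600 m

Take the compensation level at the base of the deeper column (depth z_c below the surface of column 1) and equate Σ ρ_i t_i down to z_c; mantle fills any gap and the z_c terms cancel.
Column 1: 38900×2680 + (z_c − 38900)×3220
Column 2: 3020×0 + 406×917 + x×2870 + (z_c − 3020 − 406 − x)×3220
The z_c×3220 term appears on both sides and cancels. Collect the known terms of each column as K = Σ(ρt)_known − 3220 × (depth of known layers): K_1 = 104252000 − 3220×38900 = −21006000; K_2 = 372302 − 3220×(3020 + 406) = −10659418.
Balance: K_1 = K_2 − x×(3220 − 2870), so x = (K_2 − K_1)/(3220 − 2870) = 10346600/350 = 29600 m.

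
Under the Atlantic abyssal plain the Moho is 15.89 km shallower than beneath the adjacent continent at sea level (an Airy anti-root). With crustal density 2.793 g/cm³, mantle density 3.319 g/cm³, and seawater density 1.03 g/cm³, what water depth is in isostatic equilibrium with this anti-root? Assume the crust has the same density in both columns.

4.74 km

Replacing a thickness d of crust by seawater at the top must be balanced by replacing crust with mantle at the base: d (ρ_c − ρ_w) = a (ρ_m − ρ_c).
d = a (ρ_m − ρ_c)/(ρ_c − ρ_w) = 15.89 km × 0.526/1.763 = 4.74 km.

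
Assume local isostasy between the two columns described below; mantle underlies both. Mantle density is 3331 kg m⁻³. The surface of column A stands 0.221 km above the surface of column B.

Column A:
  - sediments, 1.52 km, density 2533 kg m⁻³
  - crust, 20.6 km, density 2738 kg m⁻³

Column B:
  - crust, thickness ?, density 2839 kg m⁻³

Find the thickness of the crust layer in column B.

25.8 km

Take the compensation level at the base of the deeper column (depth z_c below the surface of column A) and equate Σ ρ_i t_i down to z_c; mantle fills any gap and the z_c terms cancel.
Column A: 1.52×2533 + 20.6×2738 + (z_c − 22.12)×3331
Column B: 0.221×0 + x×2839 + (z_c − 0.221 − 0 − x)×3331
The z_c×3331 term appears on both sides and cancels. Collect the known terms of each column as K = Σ(ρt)_known − 3331 × (depth of known layers): K_A = 60252.96 − 3331×22.12 = −13428.76; K_B = 0 − 3331×(0.221 + 0) = −736.151.
Balance: K_A = K_B − x×(3331 − 2839), so x = (K_B − K_A)/(3331 − 2839) = 12692.6/492 = 25.8 km.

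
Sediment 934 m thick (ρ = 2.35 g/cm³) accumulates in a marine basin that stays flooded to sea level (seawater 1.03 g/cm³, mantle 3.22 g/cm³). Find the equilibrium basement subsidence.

563 m

Submarine loading: the sediment displaces seawater, and the subsidence is in turn flooded, so s (ρ_m − ρ_w) = t (ρ_sed − ρ_w).
s = 934 m × (2.35 − 1.03) / (3.22 − 1.03) = 563 m.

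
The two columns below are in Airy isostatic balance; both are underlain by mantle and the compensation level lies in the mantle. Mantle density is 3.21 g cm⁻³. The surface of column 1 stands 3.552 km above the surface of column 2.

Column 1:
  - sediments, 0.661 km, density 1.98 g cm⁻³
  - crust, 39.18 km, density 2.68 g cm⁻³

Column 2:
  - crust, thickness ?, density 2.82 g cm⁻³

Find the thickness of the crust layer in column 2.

26.1 km

Take the compensation level at the base of the deeper column (depth z_c below the surface of column 1) and equate Σ ρ_i t_i down to z_c; mantle fills any gap and the z_c terms cancel.
Column 1: 0.661×1.98 + 39.18×2.68 + (z_c − 39.841)×3.21
Column 2: 3.552×0 + x×2.82 + (z_c − 3.552 − 0 − x)×3.21
The z_c×3.21 term appears on both sides and cancels. Collect the known terms of each column as K = Σ(ρt)_known − 3.21 × (depth of known layers): K_1 = 106.31118 − 3.21×39.841 = −21.57843; K_2 = 0 − 3.21×(3.552 + 0) = −11.40192.
Balance: K_1 = K_2 − x×(3.21 − 2.82), so x = (K_2 − K_1)/(3.21 − 2.82) = 10.1765/0.39 = 26.1 km.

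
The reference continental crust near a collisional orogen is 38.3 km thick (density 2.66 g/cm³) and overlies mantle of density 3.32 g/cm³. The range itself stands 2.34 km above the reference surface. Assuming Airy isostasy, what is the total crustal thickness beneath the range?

Root depth r = h ρ_c / (ρ_m − ρ_c) = 2.34 km × 2.66 / 0.66 = 9.431 km.
Total thickness = T + h + r = 38.3 km + 2.34 km + 9.431 km = 50.1 km.

50.1 km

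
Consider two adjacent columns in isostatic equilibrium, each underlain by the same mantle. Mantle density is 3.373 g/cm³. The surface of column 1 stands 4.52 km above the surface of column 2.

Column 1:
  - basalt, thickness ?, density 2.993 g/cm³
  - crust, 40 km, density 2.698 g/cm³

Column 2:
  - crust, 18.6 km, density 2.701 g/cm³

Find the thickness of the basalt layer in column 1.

Take the compensation level at the base of the deeper column (depth z_c below the surface of column 1) and equate Σ ρ_i t_i down to z_c; mantle fills any gap and the z_c terms cancel.
Column 1: x×2.993 + 40×2.698 + (z_c − 40 − x)×3.373
Column 2: 4.52×0 + 18.6×2.701 + (z_c − 4.52 − 18.6)×3.373
The z_c×3.373 term appears on both sides and cancels. Collect the known terms of each column as K = Σ(ρt)_known − 3.373 × (depth of known layers): K_1 = 107.92 − 3.373×40 = −27; K_2 = 50.2386 − 3.373×(4.52 + 18.6) = −27.74516.
Balance: K_1 − x×(3.373 − 2.993) = K_2, so x = (K_1 − K_2)/(3.373 − 2.993) = 0.74516/0.38 = 1.96 km.

1.96 km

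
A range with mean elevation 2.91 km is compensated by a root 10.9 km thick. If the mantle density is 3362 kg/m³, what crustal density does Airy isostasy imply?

2650 kg/m³

ρ_c h = (ρ_m − ρ_c) r → ρ_c (h + r) = ρ_m r → ρ_c = ρ_m r / (h + r).
ρ_c = 3362 × 10.9 km / (2.91 km + 10.9 km) = 2650 kg/m³.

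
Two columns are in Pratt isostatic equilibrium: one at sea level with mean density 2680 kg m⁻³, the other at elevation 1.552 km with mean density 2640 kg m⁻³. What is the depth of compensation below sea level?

102 km

ρ_ref D = ρ (D + h) → D (ρ_ref − ρ) = ρ h.
D = ρ h/(ρ_ref − ρ) = 2640 × 1.552 km/(2680 − 2640) = 102 km.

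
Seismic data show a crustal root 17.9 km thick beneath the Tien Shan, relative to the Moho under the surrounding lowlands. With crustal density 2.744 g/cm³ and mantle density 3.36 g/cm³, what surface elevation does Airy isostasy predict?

4.02 km

Equating mass per unit area of the two columns: ρ_c h = (ρ_m − ρ_c) r.
h = r (ρ_m − ρ_c) / ρ_c = 17.9 km × (3.36 − 2.744) / 2.744 = 4.02 km.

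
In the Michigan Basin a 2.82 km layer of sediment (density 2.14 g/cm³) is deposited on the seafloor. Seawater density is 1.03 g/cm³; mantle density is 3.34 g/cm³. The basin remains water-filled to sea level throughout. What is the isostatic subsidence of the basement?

1.36 km

Submarine loading: the sediment displaces seawater, and the subsidence is in turn flooded, so s (ρ_m − ρ_w) = t (ρ_sed − ρ_w).
s = 2.82 km × (2.14 − 1.03) / (3.34 − 1.03) = 1.36 km.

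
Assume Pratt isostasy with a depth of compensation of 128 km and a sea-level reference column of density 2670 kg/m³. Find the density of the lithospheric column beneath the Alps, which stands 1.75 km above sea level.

2630 kg/m³

Pratt balance: ρ_ref D = ρ (D + h).
ρ = ρ_ref D/(D + h) = 2670 × 128 km/(128 km + 1.75 km) = 2630 kg/m³.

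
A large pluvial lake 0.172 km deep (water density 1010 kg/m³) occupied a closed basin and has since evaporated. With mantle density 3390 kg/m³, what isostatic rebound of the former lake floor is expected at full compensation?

u = d ρ_w/ρ_m = 0.172 km × 1010/3390 = 0.0512 km.

0.0512 km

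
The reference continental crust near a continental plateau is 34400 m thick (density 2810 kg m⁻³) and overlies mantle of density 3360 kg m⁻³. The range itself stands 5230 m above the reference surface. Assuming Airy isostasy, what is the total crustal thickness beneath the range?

66400 m

Root depth r = h ρ_c / (ρ_m − ρ_c) = 5230 m × 2810 / 550 = 26720 m.
Total thickness = T + h + r = 34400 m + 5230 m + 26720 m = 66400 m.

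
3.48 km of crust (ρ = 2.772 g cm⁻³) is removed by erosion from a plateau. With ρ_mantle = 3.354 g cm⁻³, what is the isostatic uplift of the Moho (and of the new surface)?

2.88 km

Unloading: uplift u = e ρ_c/ρ_m = 3.48 km × 2.772/3.354 = 2.88 km.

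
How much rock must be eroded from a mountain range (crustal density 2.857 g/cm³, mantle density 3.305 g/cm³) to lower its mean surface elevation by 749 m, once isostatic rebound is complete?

Net drop Δ = e − u = e − e ρ_c/ρ_m = e (ρ_m − ρ_c)/ρ_m.
e = Δ ρ_m/(ρ_m − ρ_c) = 749 m × 3.305/0.448 = 5530 m.

5530 m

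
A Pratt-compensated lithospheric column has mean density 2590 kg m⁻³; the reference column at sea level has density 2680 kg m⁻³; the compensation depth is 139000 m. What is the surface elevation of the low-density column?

ρ_ref D = ρ (D + h) → h = D (ρ_ref − ρ)/ρ.
h = 139000 m × (2680 − 2590)/2590 = 4830 m.

4830 m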